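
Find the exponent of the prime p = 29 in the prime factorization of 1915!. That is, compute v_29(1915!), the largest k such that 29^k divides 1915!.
v_29(1915!) = 68

Legendre's formula: v_p(n!) = Σ_{k ≥ 1} ⌊n / p^k⌋. For p = 29, n = 1915, the terms are:
  ⌊1915/29^1⌋ = ⌊1915/29⌋ = 66
  ⌊1915/29^2⌋ = ⌊1915/841⌋ = 2
(the next term ⌊1915/29^3⌋ = 0, terminating the sum). Summing: v_29(1915!) = 66 + 2 = 68.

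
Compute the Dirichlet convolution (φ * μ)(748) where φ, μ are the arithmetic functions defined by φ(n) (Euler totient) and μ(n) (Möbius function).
(φ * μ)(748) = 135

Divisors of 748: [1, 2, 4, 11, 17, 22, 34, 44, 68, 187, 374, 748]. For each d | 748:
  d = 1: φ(1) · μ(748/1) = 1 · 0 = 0
  d = 2: φ(2) · μ(748/2) = 1 · -1 = -1
  d = 4: φ(4) · μ(748/4) = 2 · 1 = 2
  d = 11: φ(11) · μ(748/11) = 10 · 0 = 0
  d = 17: φ(17) · μ(748/17) = 16 · 0 = 0
  d = 22: φ(22) · μ(748/22) = 10 · 1 = 10
  d = 34: φ(34) · μ(748/34) = 16 · 1 = 16
  d = 44: φ(44) · μ(748/44) = 20 · -1 = -20
  d = 68: φ(68) · μ(748/68) = 32 · -1 = -32
  d = 187: φ(187) · μ(748/187) = 160 · 0 = 0
  d = 374: φ(374) · μ(748/374) = 160 · -1 = -160
  d = 748: φ(748) · μ(748/748) = 320 · 1 = 320
Summing: (φ * μ)(748) = 0 + -1 + 2 + 0 + 0 + 10 + 16 + -20 + -32 + 0 + -160 + 320 = 135.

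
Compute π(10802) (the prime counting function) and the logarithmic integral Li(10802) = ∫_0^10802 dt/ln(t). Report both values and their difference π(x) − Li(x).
π(10802) = 1315;  Li(10802) ≈ 1332.85;  π(x) − Li(x) ≈ -17.85.

Direct count of primes ≤ 10802 gives π(10802) = 1315. Numerical evaluation of the logarithmic integral gives Li(10802) ≈ 1332.85. The difference π(x) − Li(x) ≈ -17.85 is typically negative for small/moderate x (Li(x) overestimates), though Littlewood's theorem shows this sign changes infinitely often.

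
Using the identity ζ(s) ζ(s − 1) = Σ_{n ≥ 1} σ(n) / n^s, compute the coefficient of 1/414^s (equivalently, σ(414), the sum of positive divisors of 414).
σ(414) = 936

In the product (Σ m^0/m^s)(Σ k / k^s) = Σ (Σ_{d | n} d) / n^s, the coefficient of 1/n^s is σ(n) = Σ_{d | n} d. For n = 414, divisors are [1, 2, 3, 6, 9, 18, 23, 46, 69, 138, 207, 414]; summing: σ(414) = 936.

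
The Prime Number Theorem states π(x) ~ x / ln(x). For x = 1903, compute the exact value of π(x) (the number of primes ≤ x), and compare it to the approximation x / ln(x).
π(1903) = 291;  x/ln(x) ≈ 252.01;  relative error ≈ 13.40%.

Directly count primes up to 1903: π(1903) = 291. The PNT approximation gives 1903/ln(1903) ≈ 1903/7.55119 ≈ 252.01. Relative error (π(x) − x/ln(x)) / π(x) ≈ 13.40%; the approximation is known to undercount slightly (Li(x) is a better estimate).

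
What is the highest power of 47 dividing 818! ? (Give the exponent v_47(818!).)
v_47(818!) = 17

Legendre's formula: v_p(n!) = Σ_{k ≥ 1} ⌊n / p^k⌋. For p = 47, n = 818, the terms are:
  ⌊818/47^1⌋ = ⌊818/47⌋ = 17
(the next term ⌊818/47^2⌋ = 0, terminating the sum). Summing: v_47(818!) = 17 = 17.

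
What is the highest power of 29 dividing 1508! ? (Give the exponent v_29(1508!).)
v_29(1508!) = 53

Legendre's formula: v_p(n!) = Σ_{k ≥ 1} ⌊n / p^k⌋. For p = 29, n = 1508, the terms are:
  ⌊1508/29^1⌋ = ⌊1508/29⌋ = 52
  ⌊1508/29^2⌋ = ⌊1508/841⌋ = 1
(the next term ⌊1508/29^3⌋ = 0, terminating the sum). Summing: v_29(1508!) = 52 + 1 = 53.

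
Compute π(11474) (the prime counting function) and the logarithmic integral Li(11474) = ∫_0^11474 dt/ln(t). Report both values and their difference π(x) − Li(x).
π(11474) = 1383;  Li(11474) ≈ 1404.96;  π(x) − Li(x) ≈ -21.96.

Direct count of primes ≤ 11474 gives π(11474) = 1383. Numerical evaluation of the logarithmic integral gives Li(11474) ≈ 1404.96. The difference π(x) − Li(x) ≈ -21.96 is typically negative for small/moderate x (Li(x) overestimates), though Littlewood's theorem shows this sign changes infinitely often.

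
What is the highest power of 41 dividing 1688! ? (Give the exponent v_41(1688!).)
v_41(1688!) = 42

Legendre's formula: v_p(n!) = Σ_{k ≥ 1} ⌊n / p^k⌋. For p = 41, n = 1688, the terms are:
  ⌊1688/41^1⌋ = ⌊1688/41⌋ = 41
  ⌊1688/41^2⌋ = ⌊1688/1681⌋ = 1
(the next term ⌊1688/41^3⌋ = 0, terminating the sum). Summing: v_41(1688!) = 41 + 1 = 42.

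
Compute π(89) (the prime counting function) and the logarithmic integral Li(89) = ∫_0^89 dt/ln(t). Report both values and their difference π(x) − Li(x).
π(89) = 24;  Li(89) ≈ 27.71;  π(x) − Li(x) ≈ -3.71.

Direct count of primes ≤ 89 gives π(89) = 24. Numerical evaluation of the logarithmic integral gives Li(89) ≈ 27.71. The difference π(x) − Li(x) ≈ -3.71 is typically negative for small/moderate x (Li(x) overestimates), though Littlewood's theorem shows this sign changes infinitely often.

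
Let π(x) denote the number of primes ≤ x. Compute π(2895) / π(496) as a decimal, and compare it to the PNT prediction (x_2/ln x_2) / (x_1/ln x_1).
π(2895)/π(496) = 418/94 ≈ 4.4468;  PNT prediction ≈ 4.5449.

π(496) = 94 and π(2895) = 418, so π(2895)/π(496) ≈ 4.4468. The PNT-predicted ratio is (2895/ln(2895)) / (496/ln(496)) ≈ 4.5449. The two agree to within a few percent, as expected.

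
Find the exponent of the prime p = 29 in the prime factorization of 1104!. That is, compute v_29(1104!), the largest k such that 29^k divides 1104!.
v_29(1104!) = 39

Legendre's formula: v_p(n!) = Σ_{k ≥ 1} ⌊n / p^k⌋. For p = 29, n = 1104, the terms are:
  ⌊1104/29^1⌋ = ⌊1104/29⌋ = 38
  ⌊1104/29^2⌋ = ⌊1104/841⌋ = 1
(the next term ⌊1104/29^3⌋ = 0, terminating the sum). Summing: v_29(1104!) = 38 + 1 = 39.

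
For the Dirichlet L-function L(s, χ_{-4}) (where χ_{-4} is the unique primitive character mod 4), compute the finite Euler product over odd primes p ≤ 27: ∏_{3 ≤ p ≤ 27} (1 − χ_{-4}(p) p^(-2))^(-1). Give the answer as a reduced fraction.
∏ = 7900068038863/8628726988800

The odd primes p ≤ 27 are [3, 5, 7, 11, 13, 17, 19, 23]. For each, χ(p) = 1 if p ≡ 1 mod 4, χ(p) = −1 if p ≡ 3 mod 4. Taking (1 − χ(p)/p^2)^(-1) = p^2/(p^2 − χ(p)): (1 − (-1)/3^2)^(-1) · (1 − (1)/5^2)^(-1) · (1 − (-1)/7^2)^(-1) · (1 − (-1)/11^2)^(-1) · (1 − (1)/13^2)^(-1) · (1 − (1)/17^2)^(-1) · (1 − (-1)/19^2)^(-1) · (1 − (-1)/23^2)^(-1) = 7900068038863/8628726988800.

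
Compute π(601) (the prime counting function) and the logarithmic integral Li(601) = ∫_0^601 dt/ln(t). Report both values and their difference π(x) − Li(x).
π(601) = 110;  Li(601) ≈ 117.80;  π(x) − Li(x) ≈ -7.80.

Direct count of primes ≤ 601 gives π(601) = 110. Numerical evaluation of the logarithmic integral gives Li(601) ≈ 117.80. The difference π(x) − Li(x) ≈ -7.80 is typically negative for small/moderate x (Li(x) overestimates), though Littlewood's theorem shows this sign changes infinitely often.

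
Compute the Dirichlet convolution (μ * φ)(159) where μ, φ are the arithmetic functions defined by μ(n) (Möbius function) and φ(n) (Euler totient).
(μ * φ)(159) = 51

Divisors of 159: [1, 3, 53, 159]. For each d | 159:
  d = 1: μ(1) · φ(159/1) = 1 · 104 = 104
  d = 3: μ(3) · φ(159/3) = -1 · 52 = -52
  d = 53: μ(53) · φ(159/53) = -1 · 2 = -2
  d = 159: μ(159) · φ(159/159) = 1 · 1 = 1
Summing: (μ * φ)(159) = 104 + -52 + -2 + 1 = 51.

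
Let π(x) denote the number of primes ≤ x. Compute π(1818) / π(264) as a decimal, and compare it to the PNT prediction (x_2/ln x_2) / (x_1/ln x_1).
π(1818)/π(264) = 280/56 ≈ 5.0000;  PNT prediction ≈ 5.1160.

π(264) = 56 and π(1818) = 280, so π(1818)/π(264) ≈ 5.0000. The PNT-predicted ratio is (1818/ln(1818)) / (264/ln(264)) ≈ 5.1160. The two agree to within a few percent, as expected.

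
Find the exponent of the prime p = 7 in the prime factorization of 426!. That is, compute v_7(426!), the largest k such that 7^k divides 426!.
v_7(426!) = 69

Legendre's formula: v_p(n!) = Σ_{k ≥ 1} ⌊n / p^k⌋. For p = 7, n = 426, the terms are:
  ⌊426/7^1⌋ = ⌊426/7⌋ = 60
  ⌊426/7^2⌋ = ⌊426/49⌋ = 8
  ⌊426/7^3⌋ = ⌊426/343⌋ = 1
(the next term ⌊426/7^4⌋ = 0, terminating the sum). Summing: v_7(426!) = 60 + 8 + 1 = 69.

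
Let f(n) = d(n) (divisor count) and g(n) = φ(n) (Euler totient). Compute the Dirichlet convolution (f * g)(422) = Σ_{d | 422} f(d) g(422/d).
(d * φ)(422) = 636

Divisors of 422: [1, 2, 211, 422]. For each d | 422:
  d = 1: d(1) · φ(422/1) = 1 · 210 = 210
  d = 2: d(2) · φ(422/2) = 2 · 210 = 420
  d = 211: d(211) · φ(422/211) = 2 · 1 = 2
  d = 422: d(422) · φ(422/422) = 4 · 1 = 4
Summing: (d * φ)(422) = 210 + 420 + 2 + 4 = 636.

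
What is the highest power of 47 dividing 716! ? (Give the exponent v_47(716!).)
v_47(716!) = 15

Legendre's formula: v_p(n!) = Σ_{k ≥ 1} ⌊n / p^k⌋. For p = 47, n = 716, the terms are:
  ⌊716/47^1⌋ = ⌊716/47⌋ = 15
(the next term ⌊716/47^2⌋ = 0, terminating the sum). Summing: v_47(716!) = 15 = 15.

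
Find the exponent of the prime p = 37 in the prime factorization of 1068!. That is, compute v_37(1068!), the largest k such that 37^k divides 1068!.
v_37(1068!) = 28

Legendre's formula: v_p(n!) = Σ_{k ≥ 1} ⌊n / p^k⌋. For p = 37, n = 1068, the terms are:
  ⌊1068/37^1⌋ = ⌊1068/37⌋ = 28
(the next term ⌊1068/37^2⌋ = 0, terminating the sum). Summing: v_37(1068!) = 28 = 28.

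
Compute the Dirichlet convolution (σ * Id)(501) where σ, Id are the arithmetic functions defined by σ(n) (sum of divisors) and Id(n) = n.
(σ * Id)(501) = 2345

Divisors of 501: [1, 3, 167, 501]. For each d | 501:
  d = 1: σ(1) · Id(501/1) = 1 · 501 = 501
  d = 3: σ(3) · Id(501/3) = 4 · 167 = 668
  d = 167: σ(167) · Id(501/167) = 168 · 3 = 504
  d = 501: σ(501) · Id(501/501) = 672 · 1 = 672
Summing: (σ * Id)(501) = 501 + 668 + 504 + 672 = 2345.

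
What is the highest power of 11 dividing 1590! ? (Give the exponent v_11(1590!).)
v_11(1590!) = 158

Legendre's formula: v_p(n!) = Σ_{k ≥ 1} ⌊n / p^k⌋. For p = 11, n = 1590, the terms are:
  ⌊1590/11^1⌋ = ⌊1590/11⌋ = 144
  ⌊1590/11^2⌋ = ⌊1590/121⌋ = 13
  ⌊1590/11^3⌋ = ⌊1590/1331⌋ = 1
(the next term ⌊1590/11^4⌋ = 0, terminating the sum). Summing: v_11(1590!) = 144 + 13 + 1 = 158.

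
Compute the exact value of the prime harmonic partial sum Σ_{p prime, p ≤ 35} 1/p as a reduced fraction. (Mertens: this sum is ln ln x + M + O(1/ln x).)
Σ 1/p = 314016924901/200560490130

π(35) = 11, so the primes ≤ 35 are [2, 3, 5, 7, 11, 13, 17, 19, 23, 29, 31]. Summing 1/p over these primes: 314016924901/200560490130 ≈ 1.5657. Mertens estimate ln ln(35) + 0.2615 ≈ 1.5300.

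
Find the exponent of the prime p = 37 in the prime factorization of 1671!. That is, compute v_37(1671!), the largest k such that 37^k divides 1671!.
v_37(1671!) = 46

Legendre's formula: v_p(n!) = Σ_{k ≥ 1} ⌊n / p^k⌋. For p = 37, n = 1671, the terms are:
  ⌊1671/37^1⌋ = ⌊1671/37⌋ = 45
  ⌊1671/37^2⌋ = ⌊1671/1369⌋ = 1
(the next term ⌊1671/37^3⌋ = 0, terminating the sum). Summing: v_37(1671!) = 45 + 1 = 46.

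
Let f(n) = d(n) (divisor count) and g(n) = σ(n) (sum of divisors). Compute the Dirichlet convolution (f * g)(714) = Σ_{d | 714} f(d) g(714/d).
(d * σ)(714) = 6000

Divisors of 714: [1, 2, 3, 6, 7, 14, 17, 21, 34, 42, 51, 102, 119, 238, 357, 714]. For each d | 714:
  d = 1: d(1) · σ(714/1) = 1 · 1728 = 1728
  d = 2: d(2) · σ(714/2) = 2 · 576 = 1152
  d = 3: d(3) · σ(714/3) = 2 · 432 = 864
  d = 6: d(6) · σ(714/6) = 4 · 144 = 576
  d = 7: d(7) · σ(714/7) = 2 · 216 = 432
  d = 14: d(14) · σ(714/14) = 4 · 72 = 288
  d = 17: d(17) · σ(714/17) = 2 · 96 = 192
  d = 21: d(21) · σ(714/21) = 4 · 54 = 216
  d = 34: d(34) · σ(714/34) = 4 · 32 = 128
  d = 42: d(42) · σ(714/42) = 8 · 18 = 144
  d = 51: d(51) · σ(714/51) = 4 · 24 = 96
  d = 102: d(102) · σ(714/102) = 8 · 8 = 64
  d = 119: d(119) · σ(714/119) = 4 · 12 = 48
  d = 238: d(238) · σ(714/238) = 8 · 4 = 32
  d = 357: d(357) · σ(714/357) = 8 · 3 = 24
  d = 714: d(714) · σ(714/714) = 16 · 1 = 16
Summing: (d * σ)(714) = 1728 + 1152 + 864 + 576 + 432 + 288 + 192 + 216 + 128 + 144 + 96 + 64 + 48 + 32 + 24 + 16 = 6000.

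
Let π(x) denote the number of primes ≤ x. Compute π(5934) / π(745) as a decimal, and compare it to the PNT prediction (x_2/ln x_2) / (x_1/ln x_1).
π(5934)/π(745) = 779/132 ≈ 5.9015;  PNT prediction ≈ 6.0628.

π(745) = 132 and π(5934) = 779, so π(5934)/π(745) ≈ 5.9015. The PNT-predicted ratio is (5934/ln(5934)) / (745/ln(745)) ≈ 6.0628. The two agree to within a few percent, as expected.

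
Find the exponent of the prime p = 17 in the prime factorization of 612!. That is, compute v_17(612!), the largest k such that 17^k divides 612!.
v_17(612!) = 38

Legendre's formula: v_p(n!) = Σ_{k ≥ 1} ⌊n / p^k⌋. For p = 17, n = 612, the terms are:
  ⌊612/17^1⌋ = ⌊612/17⌋ = 36
  ⌊612/17^2⌋ = ⌊612/289⌋ = 2
(the next term ⌊612/17^3⌋ = 0, terminating the sum). Summing: v_17(612!) = 36 + 2 = 38.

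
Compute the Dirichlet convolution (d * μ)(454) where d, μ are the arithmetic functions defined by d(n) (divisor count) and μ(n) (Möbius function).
(d * μ)(454) = 1

Divisors of 454: [1, 2, 227, 454]. For each d | 454:
  d = 1: d(1) · μ(454/1) = 1 · 1 = 1
  d = 2: d(2) · μ(454/2) = 2 · -1 = -2
  d = 227: d(227) · μ(454/227) = 2 · -1 = -2
  d = 454: d(454) · μ(454/454) = 4 · 1 = 4
Summing: (d * μ)(454) = 1 + -2 + -2 + 4 = 1.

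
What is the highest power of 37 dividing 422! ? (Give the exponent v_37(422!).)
v_37(422!) = 11

Legendre's formula: v_p(n!) = Σ_{k ≥ 1} ⌊n / p^k⌋. For p = 37, n = 422, the terms are:
  ⌊422/37^1⌋ = ⌊422/37⌋ = 11
(the next term ⌊422/37^2⌋ = 0, terminating the sum). Summing: v_37(422!) = 11 = 11.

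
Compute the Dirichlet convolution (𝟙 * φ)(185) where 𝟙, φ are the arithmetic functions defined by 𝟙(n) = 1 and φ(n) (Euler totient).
(𝟙 * φ)(185) = 185

Divisors of 185: [1, 5, 37, 185]. For each d | 185:
  d = 1: 𝟙(1) · φ(185/1) = 1 · 144 = 144
  d = 5: 𝟙(5) · φ(185/5) = 1 · 36 = 36
  d = 37: 𝟙(37) · φ(185/37) = 1 · 4 = 4
  d = 185: 𝟙(185) · φ(185/185) = 1 · 1 = 1
Summing: (𝟙 * φ)(185) = 144 + 36 + 4 + 1 = 185.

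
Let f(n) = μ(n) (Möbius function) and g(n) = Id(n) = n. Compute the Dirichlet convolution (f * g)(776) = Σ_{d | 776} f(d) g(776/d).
(μ * Id)(776) = 384

Divisors of 776: [1, 2, 4, 8, 97, 194, 388, 776]. For each d | 776:
  d = 1: μ(1) · Id(776/1) = 1 · 776 = 776
  d = 2: μ(2) · Id(776/2) = -1 · 388 = -388
  d = 4: μ(4) · Id(776/4) = 0 · 194 = 0
  d = 8: μ(8) · Id(776/8) = 0 · 97 = 0
  d = 97: μ(97) · Id(776/97) = -1 · 8 = -8
  d = 194: μ(194) · Id(776/194) = 1 · 4 = 4
  d = 388: μ(388) · Id(776/388) = 0 · 2 = 0
  d = 776: μ(776) · Id(776/776) = 0 · 1 = 0
Summing: (μ * Id)(776) = 776 + -388 + 0 + 0 + -8 + 4 + 0 + 0 = 384.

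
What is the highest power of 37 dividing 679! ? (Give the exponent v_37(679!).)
v_37(679!) = 18

Legendre's formula: v_p(n!) = Σ_{k ≥ 1} ⌊n / p^k⌋. For p = 37, n = 679, the terms are:
  ⌊679/37^1⌋ = ⌊679/37⌋ = 18
(the next term ⌊679/37^2⌋ = 0, terminating the sum). Summing: v_37(679!) = 18 = 18.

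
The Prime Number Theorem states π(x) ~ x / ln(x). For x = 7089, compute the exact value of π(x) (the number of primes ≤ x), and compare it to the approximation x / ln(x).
π(7089) = 909;  x/ln(x) ≈ 799.54;  relative error ≈ 12.04%.

Directly count primes up to 7089: π(7089) = 909. The PNT approximation gives 7089/ln(7089) ≈ 7089/8.86630 ≈ 799.54. Relative error (π(x) − x/ln(x)) / π(x) ≈ 12.04%; the approximation is known to undercount slightly (Li(x) is a better estimate).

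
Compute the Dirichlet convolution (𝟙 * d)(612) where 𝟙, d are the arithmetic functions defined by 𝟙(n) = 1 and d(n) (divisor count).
(𝟙 * d)(612) = 108

Divisors of 612: [1, 2, 3, 4, 6, 9, 12, 17, 18, 34, 36, 51, 68, 102, 153, 204, 306, 612]. For each d | 612:
  d = 1: 𝟙(1) · d(612/1) = 1 · 18 = 18
  d = 2: 𝟙(2) · d(612/2) = 1 · 12 = 12
  d = 3: 𝟙(3) · d(612/3) = 1 · 12 = 12
  d = 4: 𝟙(4) · d(612/4) = 1 · 6 = 6
  d = 6: 𝟙(6) · d(612/6) = 1 · 8 = 8
  d = 9: 𝟙(9) · d(612/9) = 1 · 6 = 6
  d = 12: 𝟙(12) · d(612/12) = 1 · 4 = 4
  d = 17: 𝟙(17) · d(612/17) = 1 · 9 = 9
  d = 18: 𝟙(18) · d(612/18) = 1 · 4 = 4
  d = 34: 𝟙(34) · d(612/34) = 1 · 6 = 6
  d = 36: 𝟙(36) · d(612/36) = 1 · 2 = 2
  d = 51: 𝟙(51) · d(612/51) = 1 · 6 = 6
  d = 68: 𝟙(68) · d(612/68) = 1 · 3 = 3
  d = 102: 𝟙(102) · d(612/102) = 1 · 4 = 4
  d = 153: 𝟙(153) · d(612/153) = 1 · 3 = 3
  d = 204: 𝟙(204) · d(612/204) = 1 · 2 = 2
  d = 306: 𝟙(306) · d(612/306) = 1 · 2 = 2
  d = 612: 𝟙(612) · d(612/612) = 1 · 1 = 1
Summing: (𝟙 * d)(612) = 18 + 12 + 12 + 6 + 8 + 6 + 4 + 9 + 4 + 6 + 2 + 6 + 3 + 4 + 3 + 2 + 2 + 1 = 108.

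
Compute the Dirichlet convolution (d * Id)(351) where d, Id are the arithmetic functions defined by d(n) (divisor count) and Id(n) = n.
(d * Id)(351) = 870

Divisors of 351: [1, 3, 9, 13, 27, 39, 117, 351]. For each d | 351:
  d = 1: d(1) · Id(351/1) = 1 · 351 = 351
  d = 3: d(3) · Id(351/3) = 2 · 117 = 234
  d = 9: d(9) · Id(351/9) = 3 · 39 = 117
  d = 13: d(13) · Id(351/13) = 2 · 27 = 54
  d = 27: d(27) · Id(351/27) = 4 · 13 = 52
  d = 39: d(39) · Id(351/39) = 4 · 9 = 36
  d = 117: d(117) · Id(351/117) = 6 · 3 = 18
  d = 351: d(351) · Id(351/351) = 8 · 1 = 8
Summing: (d * Id)(351) = 351 + 234 + 117 + 54 + 52 + 36 + 18 + 8 = 870.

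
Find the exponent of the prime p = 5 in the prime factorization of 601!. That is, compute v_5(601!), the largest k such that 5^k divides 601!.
v_5(601!) = 148

Legendre's formula: v_p(n!) = Σ_{k ≥ 1} ⌊n / p^k⌋. For p = 5, n = 601, the terms are:
  ⌊601/5^1⌋ = ⌊601/5⌋ = 120
  ⌊601/5^2⌋ = ⌊601/25⌋ = 24
  ⌊601/5^3⌋ = ⌊601/125⌋ = 4
(the next term ⌊601/5^4⌋ = 0, terminating the sum). Summing: v_5(601!) = 120 + 24 + 4 = 148.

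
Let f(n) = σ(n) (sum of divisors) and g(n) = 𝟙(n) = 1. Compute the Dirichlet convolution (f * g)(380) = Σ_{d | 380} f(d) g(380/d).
(σ * 𝟙)(380) = 1617

Divisors of 380: [1, 2, 4, 5, 10, 19, 20, 38, 76, 95, 190, 380]. For each d | 380:
  d = 1: σ(1) · 𝟙(380/1) = 1 · 1 = 1
  d = 2: σ(2) · 𝟙(380/2) = 3 · 1 = 3
  d = 4: σ(4) · 𝟙(380/4) = 7 · 1 = 7
  d = 5: σ(5) · 𝟙(380/5) = 6 · 1 = 6
  d = 10: σ(10) · 𝟙(380/10) = 18 · 1 = 18
  d = 19: σ(19) · 𝟙(380/19) = 20 · 1 = 20
  d = 20: σ(20) · 𝟙(380/20) = 42 · 1 = 42
  d = 38: σ(38) · 𝟙(380/38) = 60 · 1 = 60
  d = 76: σ(76) · 𝟙(380/76) = 140 · 1 = 140
  d = 95: σ(95) · 𝟙(380/95) = 120 · 1 = 120
  d = 190: σ(190) · 𝟙(380/190) = 360 · 1 = 360
  d = 380: σ(380) · 𝟙(380/380) = 840 · 1 = 840
Summing: (σ * 𝟙)(380) = 1 + 3 + 7 + 6 + 18 + 20 + 42 + 60 + 140 + 120 + 360 + 840 = 1617.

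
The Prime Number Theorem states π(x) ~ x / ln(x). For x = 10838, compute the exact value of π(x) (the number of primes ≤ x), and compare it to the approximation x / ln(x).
π(10838) = 1317;  x/ln(x) ≈ 1166.53;  relative error ≈ 11.43%.

Directly count primes up to 10838: π(10838) = 1317. The PNT approximation gives 10838/ln(10838) ≈ 10838/9.29081 ≈ 1166.53. Relative error (π(x) − x/ln(x)) / π(x) ≈ 11.43%; the approximation is known to undercount slightly (Li(x) is a better estimate).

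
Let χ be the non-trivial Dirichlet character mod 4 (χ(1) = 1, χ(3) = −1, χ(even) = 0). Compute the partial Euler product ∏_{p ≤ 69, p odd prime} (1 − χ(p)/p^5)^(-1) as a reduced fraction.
∏ = 37979204647637350516760877329690181347337250286656304892593349955377546774080367593893487696930042429/38125690090169221251718118687086971940856605396725095947148046662410194981822835725803035469807616000

The odd primes p ≤ 69 are [3, 5, 7, 11, 13, 17, 19, 23, 29, 31, 37, 41, 43, 47, 53, 59, 61, 67]. For each, χ(p) = 1 if p ≡ 1 mod 4, χ(p) = −1 if p ≡ 3 mod 4. Taking (1 − χ(p)/p^5)^(-1) = p^5/(p^5 − χ(p)): (1 − (-1)/3^5)^(-1) · (1 − (1)/5^5)^(-1) · (1 − (-1)/7^5)^(-1) · (1 − (-1)/11^5)^(-1) · (1 − (1)/13^5)^(-1) · (1 − (1)/17^5)^(-1) · (1 − (-1)/19^5)^(-1) · (1 − (-1)/23^5)^(-1) · (1 − (1)/29^5)^(-1) · (1 − (-1)/31^5)^(-1) · (1 − (1)/37^5)^(-1) · (1 − (1)/41^5)^(-1) · (1 − (-1)/43^5)^(-1) · (1 − (-1)/47^5)^(-1) · (1 − (1)/53^5)^(-1) · (1 − (-1)/59^5)^(-1) · (1 − (1)/61^5)^(-1) · (1 − (-1)/67^5)^(-1) = 37979204647637350516760877329690181347337250286656304892593349955377546774080367593893487696930042429/38125690090169221251718118687086971940856605396725095947148046662410194981822835725803035469807616000.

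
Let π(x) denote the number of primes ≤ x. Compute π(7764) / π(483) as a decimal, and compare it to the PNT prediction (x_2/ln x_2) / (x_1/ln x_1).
π(7764)/π(483) = 985/92 ≈ 10.7065;  PNT prediction ≈ 11.0906.

π(483) = 92 and π(7764) = 985, so π(7764)/π(483) ≈ 10.7065. The PNT-predicted ratio is (7764/ln(7764)) / (483/ln(483)) ≈ 11.0906. The two agree to within a few percent, as expected.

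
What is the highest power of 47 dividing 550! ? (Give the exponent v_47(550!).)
v_47(550!) = 11

Legendre's formula: v_p(n!) = Σ_{k ≥ 1} ⌊n / p^k⌋. For p = 47, n = 550, the terms are:
  ⌊550/47^1⌋ = ⌊550/47⌋ = 11
(the next term ⌊550/47^2⌋ = 0, terminating the sum). Summing: v_47(550!) = 11 = 11.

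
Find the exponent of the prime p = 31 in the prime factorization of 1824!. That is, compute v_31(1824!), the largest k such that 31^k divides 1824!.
v_31(1824!) = 59

Legendre's formula: v_p(n!) = Σ_{k ≥ 1} ⌊n / p^k⌋. For p = 31, n = 1824, the terms are:
  ⌊1824/31^1⌋ = ⌊1824/31⌋ = 58
  ⌊1824/31^2⌋ = ⌊1824/961⌋ = 1
(the next term ⌊1824/31^3⌋ = 0, terminating the sum). Summing: v_31(1824!) = 58 + 1 = 59.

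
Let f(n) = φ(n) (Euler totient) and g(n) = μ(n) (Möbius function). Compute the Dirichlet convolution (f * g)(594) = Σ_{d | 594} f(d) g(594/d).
(φ * μ)(594) = 0

Divisors of 594: [1, 2, 3, 6, 9, 11, 18, 22, 27, 33, 54, 66, 99, 198, 297, 594]. For each d | 594:
  d = 1: φ(1) · μ(594/1) = 1 · 0 = 0
  d = 2: φ(2) · μ(594/2) = 1 · 0 = 0
  d = 3: φ(3) · μ(594/3) = 2 · 0 = 0
  d = 6: φ(6) · μ(594/6) = 2 · 0 = 0
  d = 9: φ(9) · μ(594/9) = 6 · -1 = -6
  d = 11: φ(11) · μ(594/11) = 10 · 0 = 0
  d = 18: φ(18) · μ(594/18) = 6 · 1 = 6
  d = 22: φ(22) · μ(594/22) = 10 · 0 = 0
  d = 27: φ(27) · μ(594/27) = 18 · 1 = 18
  d = 33: φ(33) · μ(594/33) = 20 · 0 = 0
  d = 54: φ(54) · μ(594/54) = 18 · -1 = -18
  d = 66: φ(66) · μ(594/66) = 20 · 0 = 0
  d = 99: φ(99) · μ(594/99) = 60 · 1 = 60
  d = 198: φ(198) · μ(594/198) = 60 · -1 = -60
  d = 297: φ(297) · μ(594/297) = 180 · -1 = -180
  d = 594: φ(594) · μ(594/594) = 180 · 1 = 180
Summing: (φ * μ)(594) = 0 + 0 + 0 + 0 + -6 + 0 + 6 + 0 + 18 + 0 + -18 + 0 + 60 + -60 + -180 + 180 = 0.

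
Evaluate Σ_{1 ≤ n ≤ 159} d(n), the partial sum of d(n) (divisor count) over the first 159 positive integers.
Σ_{n ≤ 159} d(n) = 830

Compute d(n) for each 1 ≤ n ≤ 159: d(1) = 1, d(2) = 2, d(3) = 2, d(4) = 3, d(5) = 2, d(6) = 4, d(7) = 2, d(8) = 4, d(9) = 3, d(10) = 4, d(11) = 2, d(12) = 6, d(13) = 2, d(14) = 4, d(15) = 4, d(16) = 5, d(17) = 2, d(18) = 6, d(19) = 2, d(20) = 6, d(21) = 4, d(22) = 4, d(23) = 2, d(24) = 8, d(25) = 3, d(26) = 4, d(27) = 4, d(28) = 6, d(29) = 2, d(30) = 8, d(31) = 2, d(32) = 6, d(33) = 4, d(34) = 4, d(35) = 4, d(36) = 9, d(37) = 2, d(38) = 4, d(39) = 4, d(40) = 8, d(41) = 2, d(42) = 8, d(43) = 2, d(44) = 6, d(45) = 6, d(46) = 4, d(47) = 2, d(48) = 10, d(49) = 3, d(50) = 6, d(51) = 4, d(52) = 6, d(53) = 2, d(54) = 8, d(55) = 4, d(56) = 8, d(57) = 4, d(58) = 4, d(59) = 2, d(60) = 12, d(61) = 2, d(62) = 4, d(63) = 6, d(64) = 7, d(65) = 4, d(66) = 8, d(67) = 2, d(68) = 6, d(69) = 4, d(70) = 8, d(71) = 2, d(72) = 12, d(73) = 2, d(74) = 4, d(75) = 6, d(76) = 6, d(77) = 4, d(78) = 8, d(79) = 2, d(80) = 10, d(81) = 5, d(82) = 4, d(83) = 2, d(84) = 12, d(85) = 4, d(86) = 4, d(87) = 4, d(88) = 8, d(89) = 2, d(90) = 12, d(91) = 4, d(92) = 6, d(93) = 4, d(94) = 4, d(95) = 4, d(96) = 12, d(97) = 2, d(98) = 6, d(99) = 6, d(100) = 9, d(101) = 2, d(102) = 8, d(103) = 2, d(104) = 8, d(105) = 8, d(106) = 4, d(107) = 2, d(108) = 12, d(109) = 2, d(110) = 8, d(111) = 4, d(112) = 10, d(113) = 2, d(114) = 8, d(115) = 4, d(116) = 6, d(117) = 6, d(118) = 4, d(119) = 4, d(120) = 16, d(121) = 3, d(122) = 4, d(123) = 4, d(124) = 6, d(125) = 4, d(126) = 12, d(127) = 2, d(128) = 8, d(129) = 4, d(130) = 8, d(131) = 2, d(132) = 12, d(133) = 4, d(134) = 4, d(135) = 8, d(136) = 8, d(137) = 2, d(138) = 8, d(139) = 2, d(140) = 12, d(141) = 4, d(142) = 4, d(143) = 4, d(144) = 15, d(145) = 4, d(146) = 4, d(147) = 6, d(148) = 6, d(149) = 2, d(150) = 12, d(151) = 2, d(152) = 8, d(153) = 6, d(154) = 8, d(155) = 4, d(156) = 12, d(157) = 2, d(158) = 4, d(159) = 4. Summing all 159 values: 830. (Dirichlet's divisor formula: Σ_{n ≤ x} d(n) = x ln(x) + (2γ − 1) x + O(√x). For x = 159, the asymptotic estimate is ≈ 830.51.)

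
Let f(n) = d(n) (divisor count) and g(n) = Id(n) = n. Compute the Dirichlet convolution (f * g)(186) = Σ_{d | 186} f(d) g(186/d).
(d * Id)(186) = 660

Divisors of 186: [1, 2, 3, 6, 31, 62, 93, 186]. For each d | 186:
  d = 1: d(1) · Id(186/1) = 1 · 186 = 186
  d = 2: d(2) · Id(186/2) = 2 · 93 = 186
  d = 3: d(3) · Id(186/3) = 2 · 62 = 124
  d = 6: d(6) · Id(186/6) = 4 · 31 = 124
  d = 31: d(31) · Id(186/31) = 2 · 6 = 12
  d = 62: d(62) · Id(186/62) = 4 · 3 = 12
  d = 93: d(93) · Id(186/93) = 4 · 2 = 8
  d = 186: d(186) · Id(186/186) = 8 · 1 = 8
Summing: (d * Id)(186) = 186 + 186 + 124 + 124 + 12 + 12 + 8 + 8 = 660.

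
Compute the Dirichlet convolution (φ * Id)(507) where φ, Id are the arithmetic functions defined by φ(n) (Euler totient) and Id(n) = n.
(φ * Id)(507) = 2405

Divisors of 507: [1, 3, 13, 39, 169, 507]. For each d | 507:
  d = 1: φ(1) · Id(507/1) = 1 · 507 = 507
  d = 3: φ(3) · Id(507/3) = 2 · 169 = 338
  d = 13: φ(13) · Id(507/13) = 12 · 39 = 468
  d = 39: φ(39) · Id(507/39) = 24 · 13 = 312
  d = 169: φ(169) · Id(507/169) = 156 · 3 = 468
  d = 507: φ(507) · Id(507/507) = 312 · 1 = 312
Summing: (φ * Id)(507) = 507 + 338 + 468 + 312 + 468 + 312 = 2405.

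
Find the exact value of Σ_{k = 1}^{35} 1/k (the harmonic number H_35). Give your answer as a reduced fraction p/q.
H_35 = 54437269998109/13127595717600

Direct summation: H_35 = 1 + 1/2 + ... + 1/35. The least common denominator is lcm(1, ..., 35) = 144403552893600; over this denominator the numerator is 144403552893600 + 72201776446800 + 48134517631200 + 36100888223400 + 28880710578720 + 24067258815600 + 20629078984800 + 18050444111700 + 16044839210400 + 14440355289360 + 13127595717600 + 12033629407800 + 11107965607200 + 10314539492400 + 9626903526240 + 9025222055850 + 8494326640800 + 8022419605200 + 7600186994400 + 7220177644680 + 6876359661600 + 6563797858800 + 6278415343200 + 6016814703900 + 5776142115744 + 5553982803600 + 5348279736800 + 5157269746200 + 4979432858400 + 4813451763120 + 4658179125600 + 4512611027925 + 4375865239200 + 4247163320400 + 4125815796960 = 598809969979199, so H_35 = 598809969979199/144403552893600; reducing by gcd(598809969979199, 144403552893600) = 11 gives 54437269998109/13127595717600 ≈ 4.14678. (The PNT-adjacent estimate ln(35) + γ ≈ 4.13256 matches within O(1/n).)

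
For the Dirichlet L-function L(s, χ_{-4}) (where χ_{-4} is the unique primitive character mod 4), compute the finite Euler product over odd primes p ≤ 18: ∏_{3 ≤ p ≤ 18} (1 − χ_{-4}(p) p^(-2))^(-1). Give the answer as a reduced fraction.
∏ = 41368327/44974080

The odd primes p ≤ 18 are [3, 5, 7, 11, 13, 17]. For each, χ(p) = 1 if p ≡ 1 mod 4, χ(p) = −1 if p ≡ 3 mod 4. Taking (1 − χ(p)/p^2)^(-1) = p^2/(p^2 − χ(p)): (1 − (-1)/3^2)^(-1) · (1 − (1)/5^2)^(-1) · (1 − (-1)/7^2)^(-1) · (1 − (-1)/11^2)^(-1) · (1 − (1)/13^2)^(-1) · (1 − (1)/17^2)^(-1) = 41368327/44974080.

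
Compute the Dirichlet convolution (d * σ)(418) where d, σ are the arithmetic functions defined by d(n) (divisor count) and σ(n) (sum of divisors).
(d * σ)(418) = 1540

Divisors of 418: [1, 2, 11, 19, 22, 38, 209, 418]. For each d | 418:
  d = 1: d(1) · σ(418/1) = 1 · 720 = 720
  d = 2: d(2) · σ(418/2) = 2 · 240 = 480
  d = 11: d(11) · σ(418/11) = 2 · 60 = 120
  d = 19: d(19) · σ(418/19) = 2 · 36 = 72
  d = 22: d(22) · σ(418/22) = 4 · 20 = 80
  d = 38: d(38) · σ(418/38) = 4 · 12 = 48
  d = 209: d(209) · σ(418/209) = 4 · 3 = 12
  d = 418: d(418) · σ(418/418) = 8 · 1 = 8
Summing: (d * σ)(418) = 720 + 480 + 120 + 72 + 80 + 48 + 12 + 8 = 1540.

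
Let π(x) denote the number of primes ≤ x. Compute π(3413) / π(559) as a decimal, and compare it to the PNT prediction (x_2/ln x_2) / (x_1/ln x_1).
π(3413)/π(559) = 480/102 ≈ 4.7059;  PNT prediction ≈ 4.7478.

π(559) = 102 and π(3413) = 480, so π(3413)/π(559) ≈ 4.7059. The PNT-predicted ratio is (3413/ln(3413)) / (559/ln(559)) ≈ 4.7478. The two agree to within a few percent, as expected.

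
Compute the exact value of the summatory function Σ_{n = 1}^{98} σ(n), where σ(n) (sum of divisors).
Σ_{n ≤ 98} σ(n) = 7926

Compute σ(n) for each 1 ≤ n ≤ 98: σ(1) = 1, σ(2) = 3, σ(3) = 4, σ(4) = 7, σ(5) = 6, σ(6) = 12, σ(7) = 8, σ(8) = 15, σ(9) = 13, σ(10) = 18, σ(11) = 12, σ(12) = 28, σ(13) = 14, σ(14) = 24, σ(15) = 24, σ(16) = 31, σ(17) = 18, σ(18) = 39, σ(19) = 20, σ(20) = 42, σ(21) = 32, σ(22) = 36, σ(23) = 24, σ(24) = 60, σ(25) = 31, σ(26) = 42, σ(27) = 40, σ(28) = 56, σ(29) = 30, σ(30) = 72, σ(31) = 32, σ(32) = 63, σ(33) = 48, σ(34) = 54, σ(35) = 48, σ(36) = 91, σ(37) = 38, σ(38) = 60, σ(39) = 56, σ(40) = 90, σ(41) = 42, σ(42) = 96, σ(43) = 44, σ(44) = 84, σ(45) = 78, σ(46) = 72, σ(47) = 48, σ(48) = 124, σ(49) = 57, σ(50) = 93, σ(51) = 72, σ(52) = 98, σ(53) = 54, σ(54) = 120, σ(55) = 72, σ(56) = 120, σ(57) = 80, σ(58) = 90, σ(59) = 60, σ(60) = 168, σ(61) = 62, σ(62) = 96, σ(63) = 104, σ(64) = 127, σ(65) = 84, σ(66) = 144, σ(67) = 68, σ(68) = 126, σ(69) = 96, σ(70) = 144, σ(71) = 72, σ(72) = 195, σ(73) = 74, σ(74) = 114, σ(75) = 124, σ(76) = 140, σ(77) = 96, σ(78) = 168, σ(79) = 80, σ(80) = 186, σ(81) = 121, σ(82) = 126, σ(83) = 84, σ(84) = 224, σ(85) = 108, σ(86) = 132, σ(87) = 120, σ(88) = 180, σ(89) = 90, σ(90) = 234, σ(91) = 112, σ(92) = 168, σ(93) = 128, σ(94) = 144, σ(95) = 120, σ(96) = 252, σ(97) = 98, σ(98) = 171. Summing all 98 values: 7926. (Average order: Σ_{n ≤ x} σ(n) ~ (π²/12) x². For x = 98, (π²/12)·98² ≈ 7898.97.)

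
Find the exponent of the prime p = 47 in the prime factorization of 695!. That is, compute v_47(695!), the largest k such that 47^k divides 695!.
v_47(695!) = 14

Legendre's formula: v_p(n!) = Σ_{k ≥ 1} ⌊n / p^k⌋. For p = 47, n = 695, the terms are:
  ⌊695/47^1⌋ = ⌊695/47⌋ = 14
(the next term ⌊695/47^2⌋ = 0, terminating the sum). Summing: v_47(695!) = 14 = 14.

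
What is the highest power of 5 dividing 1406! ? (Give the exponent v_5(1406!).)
v_5(1406!) = 350

Legendre's formula: v_p(n!) = Σ_{k ≥ 1} ⌊n / p^k⌋. For p = 5, n = 1406, the terms are:
  ⌊1406/5^1⌋ = ⌊1406/5⌋ = 281
  ⌊1406/5^2⌋ = ⌊1406/25⌋ = 56
  ⌊1406/5^3⌋ = ⌊1406/125⌋ = 11
  ⌊1406/5^4⌋ = ⌊1406/625⌋ = 2
(the next term ⌊1406/5^5⌋ = 0, terminating the sum). Summing: v_5(1406!) = 281 + 56 + 11 + 2 = 350.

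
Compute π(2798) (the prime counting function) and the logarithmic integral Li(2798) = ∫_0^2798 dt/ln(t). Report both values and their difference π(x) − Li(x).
π(2798) = 407;  Li(2798) ≈ 417.42;  π(x) − Li(x) ≈ -10.42.

Direct count of primes ≤ 2798 gives π(2798) = 407. Numerical evaluation of the logarithmic integral gives Li(2798) ≈ 417.42. The difference π(x) − Li(x) ≈ -10.42 is typically negative for small/moderate x (Li(x) overestimates), though Littlewood's theorem shows this sign changes infinitely often.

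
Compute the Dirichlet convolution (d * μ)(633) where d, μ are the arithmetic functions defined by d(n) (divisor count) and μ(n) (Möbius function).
(d * μ)(633) = 1

Divisors of 633: [1, 3, 211, 633]. For each d | 633:
  d = 1: d(1) · μ(633/1) = 1 · 1 = 1
  d = 3: d(3) · μ(633/3) = 2 · -1 = -2
  d = 211: d(211) · μ(633/211) = 2 · -1 = -2
  d = 633: d(633) · μ(633/633) = 4 · 1 = 4
Summing: (d * μ)(633) = 1 + -2 + -2 + 4 = 1.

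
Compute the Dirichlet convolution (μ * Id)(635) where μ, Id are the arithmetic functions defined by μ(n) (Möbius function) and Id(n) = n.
(μ * Id)(635) = 504

Divisors of 635: [1, 5, 127, 635]. For each d | 635:
  d = 1: μ(1) · Id(635/1) = 1 · 635 = 635
  d = 5: μ(5) · Id(635/5) = -1 · 127 = -127
  d = 127: μ(127) · Id(635/127) = -1 · 5 = -5
  d = 635: μ(635) · Id(635/635) = 1 · 1 = 1
Summing: (μ * Id)(635) = 635 + -127 + -5 + 1 = 504.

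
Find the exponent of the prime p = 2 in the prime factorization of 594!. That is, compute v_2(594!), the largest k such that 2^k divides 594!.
v_2(594!) = 590

Legendre's formula: v_p(n!) = Σ_{k ≥ 1} ⌊n / p^k⌋. For p = 2, n = 594, the terms are:
  ⌊594/2^1⌋ = ⌊594/2⌋ = 297
  ⌊594/2^2⌋ = ⌊594/4⌋ = 148
  ⌊594/2^3⌋ = ⌊594/8⌋ = 74
  ⌊594/2^4⌋ = ⌊594/16⌋ = 37
  ⌊594/2^5⌋ = ⌊594/32⌋ = 18
  ⌊594/2^6⌋ = ⌊594/64⌋ = 9
  ⌊594/2^7⌋ = ⌊594/128⌋ = 4
  ⌊594/2^8⌋ = ⌊594/256⌋ = 2
  ⌊594/2^9⌋ = ⌊594/512⌋ = 1
(the next term ⌊594/2^10⌋ = 0, terminating the sum). Summing: v_2(594!) = 297 + 148 + 74 + 37 + 18 + 9 + 4 + 2 + 1 = 590.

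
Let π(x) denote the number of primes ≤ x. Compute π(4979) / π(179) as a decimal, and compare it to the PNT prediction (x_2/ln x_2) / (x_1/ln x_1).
π(4979)/π(179) = 666/41 ≈ 16.2439;  PNT prediction ≈ 16.9495.

π(179) = 41 and π(4979) = 666, so π(4979)/π(179) ≈ 16.2439. The PNT-predicted ratio is (4979/ln(4979)) / (179/ln(179)) ≈ 16.9495. The two agree to within a few percent, as expected.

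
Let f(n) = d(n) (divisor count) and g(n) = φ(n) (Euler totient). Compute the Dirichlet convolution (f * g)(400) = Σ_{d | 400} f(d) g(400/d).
(d * φ)(400) = 961

Divisors of 400: [1, 2, 4, 5, 8, 10, 16, 20, 25, 40, 50, 80, 100, 200, 400]. For each d | 400:
  d = 1: d(1) · φ(400/1) = 1 · 160 = 160
  d = 2: d(2) · φ(400/2) = 2 · 80 = 160
  d = 4: d(4) · φ(400/4) = 3 · 40 = 120
  d = 5: d(5) · φ(400/5) = 2 · 32 = 64
  d = 8: d(8) · φ(400/8) = 4 · 20 = 80
  d = 10: d(10) · φ(400/10) = 4 · 16 = 64
  d = 16: d(16) · φ(400/16) = 5 · 20 = 100
  d = 20: d(20) · φ(400/20) = 6 · 8 = 48
  d = 25: d(25) · φ(400/25) = 3 · 8 = 24
  d = 40: d(40) · φ(400/40) = 8 · 4 = 32
  d = 50: d(50) · φ(400/50) = 6 · 4 = 24
  d = 80: d(80) · φ(400/80) = 10 · 4 = 40
  d = 100: d(100) · φ(400/100) = 9 · 2 = 18
  d = 200: d(200) · φ(400/200) = 12 · 1 = 12
  d = 400: d(400) · φ(400/400) = 15 · 1 = 15
Summing: (d * φ)(400) = 160 + 160 + 120 + 64 + 80 + 64 + 100 + 48 + 24 + 32 + 24 + 40 + 18 + 12 + 15 = 961.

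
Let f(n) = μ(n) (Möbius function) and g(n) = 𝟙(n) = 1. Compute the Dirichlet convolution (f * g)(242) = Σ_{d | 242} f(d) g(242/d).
(μ * 𝟙)(242) = 0

Divisors of 242: [1, 2, 11, 22, 121, 242]. For each d | 242:
  d = 1: μ(1) · 𝟙(242/1) = 1 · 1 = 1
  d = 2: μ(2) · 𝟙(242/2) = -1 · 1 = -1
  d = 11: μ(11) · 𝟙(242/11) = -1 · 1 = -1
  d = 22: μ(22) · 𝟙(242/22) = 1 · 1 = 1
  d = 121: μ(121) · 𝟙(242/121) = 0 · 1 = 0
  d = 242: μ(242) · 𝟙(242/242) = 0 · 1 = 0
Summing: (μ * 𝟙)(242) = 1 + -1 + -1 + 1 + 0 + 0 = 0.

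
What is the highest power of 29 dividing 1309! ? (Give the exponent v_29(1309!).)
v_29(1309!) = 46

Legendre's formula: v_p(n!) = Σ_{k ≥ 1} ⌊n / p^k⌋. For p = 29, n = 1309, the terms are:
  ⌊1309/29^1⌋ = ⌊1309/29⌋ = 45
  ⌊1309/29^2⌋ = ⌊1309/841⌋ = 1
(the next term ⌊1309/29^3⌋ = 0, terminating the sum). Summing: v_29(1309!) = 45 + 1 = 46.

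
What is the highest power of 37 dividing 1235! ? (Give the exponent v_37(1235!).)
v_37(1235!) = 33

Legendre's formula: v_p(n!) = Σ_{k ≥ 1} ⌊n / p^k⌋. For p = 37, n = 1235, the terms are:
  ⌊1235/37^1⌋ = ⌊1235/37⌋ = 33
(the next term ⌊1235/37^2⌋ = 0, terminating the sum). Summing: v_37(1235!) = 33 = 33.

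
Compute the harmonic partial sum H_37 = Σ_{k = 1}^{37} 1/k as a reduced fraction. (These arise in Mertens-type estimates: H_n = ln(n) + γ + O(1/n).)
H_37 = 2040798836801833/485721041551200

Direct summation: H_37 = 1 + 1/2 + ... + 1/37. The least common denominator is lcm(1, ..., 37) = 5342931457063200; over this denominator the numerator is 5342931457063200 + 2671465728531600 + 1780977152354400 + 1335732864265800 + 1068586291412640 + 890488576177200 + 763275922437600 + 667866432132900 + 593659050784800 + 534293145706320 + 485721041551200 + 445244288088600 + 410994727466400 + 381637961218800 + 356195430470880 + 333933216066450 + 314290085709600 + 296829525392400 + 281206918792800 + 267146572853160 + 254425307479200 + 242860520775600 + 232301367698400 + 222622144044300 + 213717258282528 + 205497363733200 + 197886350261600 + 190818980609400 + 184239015760800 + 178097715235440 + 172352627647200 + 166966608033225 + 161907013850400 + 157145042854800 + 152655184487520 + 148414762696200 + 144403552893600 = 22448787204820163, so H_37 = 22448787204820163/5342931457063200; reducing by gcd(22448787204820163, 5342931457063200) = 11 gives 2040798836801833/485721041551200 ≈ 4.20159. (The PNT-adjacent estimate ln(37) + γ ≈ 4.18813 matches within O(1/n).)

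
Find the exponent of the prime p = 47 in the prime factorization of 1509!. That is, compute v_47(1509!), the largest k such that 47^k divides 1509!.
v_47(1509!) = 32

Legendre's formula: v_p(n!) = Σ_{k ≥ 1} ⌊n / p^k⌋. For p = 47, n = 1509, the terms are:
  ⌊1509/47^1⌋ = ⌊1509/47⌋ = 32
(the next term ⌊1509/47^2⌋ = 0, terminating the sum). Summing: v_47(1509!) = 32 = 32.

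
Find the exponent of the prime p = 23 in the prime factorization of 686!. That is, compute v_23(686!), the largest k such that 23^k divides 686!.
v_23(686!) = 30

Legendre's formula: v_p(n!) = Σ_{k ≥ 1} ⌊n / p^k⌋. For p = 23, n = 686, the terms are:
  ⌊686/23^1⌋ = ⌊686/23⌋ = 29
  ⌊686/23^2⌋ = ⌊686/529⌋ = 1
(the next term ⌊686/23^3⌋ = 0, terminating the sum). Summing: v_23(686!) = 29 + 1 = 30.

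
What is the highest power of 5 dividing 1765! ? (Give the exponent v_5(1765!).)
v_5(1765!) = 439

Legendre's formula: v_p(n!) = Σ_{k ≥ 1} ⌊n / p^k⌋. For p = 5, n = 1765, the terms are:
  ⌊1765/5^1⌋ = ⌊1765/5⌋ = 353
  ⌊1765/5^2⌋ = ⌊1765/25⌋ = 70
  ⌊1765/5^3⌋ = ⌊1765/125⌋ = 14
  ⌊1765/5^4⌋ = ⌊1765/625⌋ = 2
(the next term ⌊1765/5^5⌋ = 0, terminating the sum). Summing: v_5(1765!) = 353 + 70 + 14 + 2 = 439.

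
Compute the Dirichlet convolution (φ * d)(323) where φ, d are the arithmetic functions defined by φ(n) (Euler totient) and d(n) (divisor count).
(φ * d)(323) = 360

Divisors of 323: [1, 17, 19, 323]. For each d | 323:
  d = 1: φ(1) · d(323/1) = 1 · 4 = 4
  d = 17: φ(17) · d(323/17) = 16 · 2 = 32
  d = 19: φ(19) · d(323/19) = 18 · 2 = 36
  d = 323: φ(323) · d(323/323) = 288 · 1 = 288
Summing: (φ * d)(323) = 4 + 32 + 36 + 288 = 360.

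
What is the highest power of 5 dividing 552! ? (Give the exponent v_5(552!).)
v_5(552!) = 136

Legendre's formula: v_p(n!) = Σ_{k ≥ 1} ⌊n / p^k⌋. For p = 5, n = 552, the terms are:
  ⌊552/5^1⌋ = ⌊552/5⌋ = 110
  ⌊552/5^2⌋ = ⌊552/25⌋ = 22
  ⌊552/5^3⌋ = ⌊552/125⌋ = 4
(the next term ⌊552/5^4⌋ = 0, terminating the sum). Summing: v_5(552!) = 110 + 22 + 4 = 136.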